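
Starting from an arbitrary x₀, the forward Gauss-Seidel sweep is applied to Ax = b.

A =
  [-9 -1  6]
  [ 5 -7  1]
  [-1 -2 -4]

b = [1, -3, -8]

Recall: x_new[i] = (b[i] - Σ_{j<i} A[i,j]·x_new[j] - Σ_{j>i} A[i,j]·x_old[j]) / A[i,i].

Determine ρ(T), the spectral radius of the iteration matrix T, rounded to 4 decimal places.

A = D + L + U where D = diag(-9, -7, -4).
T_GS = -(D+L)⁻¹U: row 0 first, T[0,1] = -(-1)/(-9) = -0.1111; later rows by forward substitution.
  T[0,:] = [+0.0000  -0.1111  +0.6667]
  T[1,:] = [+0.0000  -0.0794  +0.6190]
  T[2,:] = [+0.0000  +0.0675  -0.4762]
|λ(T)| sorted: 0.5626, 0.0071, 0.0000.
ρ = 0.5626; 0.5626 < 1, so it converges for any x₀.

0.5626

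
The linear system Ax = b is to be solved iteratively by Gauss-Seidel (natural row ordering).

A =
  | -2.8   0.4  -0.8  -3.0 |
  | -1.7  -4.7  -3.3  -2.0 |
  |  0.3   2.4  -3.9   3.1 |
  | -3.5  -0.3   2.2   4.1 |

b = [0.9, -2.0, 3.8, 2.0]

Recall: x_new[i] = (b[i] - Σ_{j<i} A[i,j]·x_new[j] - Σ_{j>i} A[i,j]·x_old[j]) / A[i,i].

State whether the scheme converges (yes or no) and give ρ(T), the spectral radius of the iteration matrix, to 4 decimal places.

no, ρ = 1.2715

Let D = diag(-2.8, -4.7, -3.9, 4.1); L, U the strict triangles.
T_GS = -(D+L)⁻¹U: row 0 first, T[0,3] = -(-3)/(-2.8) = -1.0714; later rows by forward substitution.
  T[0,:] = [+0.0000, +0.1429, -0.2857, -1.0714]
  T[1,:] = [+0.0000, -0.0517, -0.5988, -0.0380]
  T[2,:] = [+0.0000, -0.0208, -0.3905, +0.6891]
  T[3,:] = [+0.0000, +0.1293, -0.0782, -1.2872]
|roots of det(T-λI)|: 1.2715, 0.2314, 0.2314, 0.0000.
ρ(T) = max|λ| = 1.2715; 1.2715 > 1: divergent.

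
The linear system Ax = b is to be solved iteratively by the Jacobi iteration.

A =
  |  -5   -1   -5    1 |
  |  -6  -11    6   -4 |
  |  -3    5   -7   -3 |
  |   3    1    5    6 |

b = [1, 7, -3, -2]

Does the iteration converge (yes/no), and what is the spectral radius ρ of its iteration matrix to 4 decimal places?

A = D + L + U where D = diag(-5, -11, -7, 6).
Jacobi T = -D⁻¹(L+U): T[0,1] = -(-1)/(-5) = -0.2000; T[0,0] = 0.
  T[0,:] = [+0.0000 -0.2000 -1.0000 +0.2000]
  T[1,:] = [-0.5455 +0.0000 +0.5455 -0.3636]
  T[2,:] = [-0.4286 +0.7143 +0.0000 -0.4286]
  T[3,:] = [-0.5000 -0.1667 -0.8333 +0.0000]
|λ(T)| sorted: 1.2786, 0.6933, 0.6933, 0.0676.
ρ = 1.2786; 1.2786 > 1, so it fails to converge.

no, ρ = 1.2786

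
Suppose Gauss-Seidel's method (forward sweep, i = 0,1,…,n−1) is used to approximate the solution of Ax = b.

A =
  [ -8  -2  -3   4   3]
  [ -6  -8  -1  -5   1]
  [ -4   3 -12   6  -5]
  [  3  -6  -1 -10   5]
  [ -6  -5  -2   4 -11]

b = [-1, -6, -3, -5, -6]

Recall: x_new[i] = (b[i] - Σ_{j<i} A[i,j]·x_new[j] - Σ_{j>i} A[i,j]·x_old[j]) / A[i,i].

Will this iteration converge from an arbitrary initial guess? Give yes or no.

A = D + L + U where D = diag(-8, -8, -12, -10, -11).
T_GS = -(D+L)⁻¹U: row 0 first, T[0,2] = -(-3)/(-8) = -0.3750; later rows by forward substitution.
  T[0,:] = [+0.0000, -0.2500, -0.3750, +0.5000, +0.3750]
  T[1,:] = [+0.0000, +0.1875, +0.1562, -1.0000, -0.1562]
  T[2,:] = [+0.0000, +0.1302, +0.1641, +0.0833, -0.5807]
  T[3,:] = [+0.0000, -0.2005, -0.2227, +0.7417, +0.7643]
  T[4,:] = [+0.0000, -0.0455, +0.0227, +0.4364, +0.2500]
|λ(T)| sorted: 1.3295, 0.1678, 0.1678, 0.1138, 0.0000.
ρ(T) = max|λ| = 1.3295; 1.3295 > 1, so it fails to converge.

no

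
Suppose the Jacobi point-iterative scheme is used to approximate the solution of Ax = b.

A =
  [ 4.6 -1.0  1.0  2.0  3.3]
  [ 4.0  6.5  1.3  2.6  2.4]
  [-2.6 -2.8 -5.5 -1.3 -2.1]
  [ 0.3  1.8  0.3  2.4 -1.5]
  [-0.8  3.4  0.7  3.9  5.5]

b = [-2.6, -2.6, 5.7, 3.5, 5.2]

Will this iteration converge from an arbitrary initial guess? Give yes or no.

Write A = D+L+U with D = diag(4.6, 6.5, -5.5, 2.4, 5.5).
T_J = -D⁻¹(L+U): T[1,3] = -(2.6)/(6.5) = -0.4000; T[1,1] = 0.
  T[0,:] = [+0.0000, +0.2174, -0.2174, -0.4348, -0.7174]
  T[1,:] = [-0.6154, +0.0000, -0.2000, -0.4000, -0.3692]
  T[2,:] = [-0.4727, -0.5091, +0.0000, -0.2364, -0.3818]
  T[3,:] = [-0.1250, -0.7500, -0.1250, +0.0000, +0.6250]
  T[4,:] = [+0.1455, -0.6182, -0.1273, -0.7091, +0.0000]
moduli |λ_i(T)| = 1.1289, 0.8466, 0.8466, 0.2770, 0.2770.
ρ = 1.1289; 1.1289 > 1 ⇒ diverges.

no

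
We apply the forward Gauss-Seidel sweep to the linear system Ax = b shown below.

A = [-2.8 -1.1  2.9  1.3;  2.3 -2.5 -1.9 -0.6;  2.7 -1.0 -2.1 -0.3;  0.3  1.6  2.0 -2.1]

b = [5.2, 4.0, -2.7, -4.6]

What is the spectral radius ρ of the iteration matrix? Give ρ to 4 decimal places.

A = D + L + U where D = diag(-2.8, -2.5, -2.1, -2.1).
GS T = -(D+L)⁻¹U: row 0 first, T[0,3] = -(1.3)/(-2.8) = +0.4643; later rows by forward substitution.
  T[0,:] = [+0.0000  -0.3929  +1.0357  +0.4643]
  T[1,:] = [+0.0000  -0.3614  +0.1929  +0.1871]
  T[2,:] = [+0.0000  -0.3330  +1.2398  +0.3650]
  T[3,:] = [+0.0000  -0.6486  +1.4757  +0.5565]
|eigenvalues of T|: 1.6247, 0.2079, 0.0180, 0.0000.
ρ(T) = max|λ| = 1.6247; 1.6247 > 1, so it fails to converge.

1.6247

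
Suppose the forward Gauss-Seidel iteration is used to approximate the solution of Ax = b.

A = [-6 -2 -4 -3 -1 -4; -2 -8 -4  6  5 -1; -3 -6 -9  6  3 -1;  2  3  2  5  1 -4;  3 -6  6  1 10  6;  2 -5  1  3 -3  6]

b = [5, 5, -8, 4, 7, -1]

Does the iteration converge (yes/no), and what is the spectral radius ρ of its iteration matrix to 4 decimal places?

Split A = D + L + U, D = diag(-6, -8, -9, 5, 10, 6).
Gauss-Seidel: T = -(D+L)⁻¹U, row 0 first, T[0,5] = -(-4)/(-6) = -0.6667; later rows by forward substitution.
  T[0,:] = [+0.0000 -0.3333 -0.6667 -0.5000 -0.1667 -0.6667]
  T[1,:] = [+0.0000 +0.0833 -0.3333 +0.8750 +0.6667 +0.0417]
  T[2,:] = [+0.0000 +0.0556 +0.4444 +0.2500 -0.0556 +0.0833]
  T[3,:] = [+0.0000 +0.0611 +0.2889 -0.4250 -0.5111 +1.0083]
  T[4,:] = [+0.0000 +0.1106 -0.2956 +0.5675 +0.5344 -0.5258]
  T[5,:] = [+0.0000 +0.1960 -0.4219 +1.3504 +1.1431 -0.5240]
|eigenvalues of T|: 1.1330, 0.7012, 0.7012, 0.0893, 0.0893, 0.0000.
spectral radius ρ = 1.1330; 1.1330 > 1: divergent.

no, ρ = 1.1330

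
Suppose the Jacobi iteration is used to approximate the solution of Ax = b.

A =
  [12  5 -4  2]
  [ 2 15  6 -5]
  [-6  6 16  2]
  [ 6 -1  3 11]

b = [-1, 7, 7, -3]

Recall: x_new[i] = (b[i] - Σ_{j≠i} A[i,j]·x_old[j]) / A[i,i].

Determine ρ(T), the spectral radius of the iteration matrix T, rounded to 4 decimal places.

0.8905

Split A = D + L + U, D = diag(12, 15, 16, 11).
Jacobi T = -D⁻¹(L+U): T[3,2] = -(3)/(11) = -0.2727; T[3,3] = 0.
  T[0,:] = [+0.0000 -0.4167 +0.3333 -0.1667]
  T[1,:] = [-0.1333 +0.0000 -0.4000 +0.3333]
  T[2,:] = [+0.3750 -0.3750 +0.0000 -0.1250]
  T[3,:] = [-0.5455 +0.0909 -0.2727 +0.0000]
|roots of det(T-λI)|: 0.8905, 0.3685, 0.3685, 0.2814.
spectral radius ρ = 0.8905; 0.8905 < 1 ⇒ converges.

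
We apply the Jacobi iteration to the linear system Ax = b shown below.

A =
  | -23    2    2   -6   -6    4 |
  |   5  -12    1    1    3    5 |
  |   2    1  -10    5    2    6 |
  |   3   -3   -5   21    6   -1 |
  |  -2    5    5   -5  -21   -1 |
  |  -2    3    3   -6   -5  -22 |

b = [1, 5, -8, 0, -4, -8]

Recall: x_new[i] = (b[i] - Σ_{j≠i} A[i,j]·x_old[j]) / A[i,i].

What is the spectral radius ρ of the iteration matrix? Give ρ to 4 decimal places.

0.8867

A = D + L + U where D = diag(-23, -12, -10, 21, -21, -22).
Jacobi T = -D⁻¹(L+U): T[0,5] = -(4)/(-23) = +0.1739; T[0,0] = 0.
  T[0,:] = [+0.0000 +0.0870 +0.0870 -0.2609 -0.2609 +0.1739]
  T[1,:] = [+0.4167 +0.0000 +0.0833 +0.0833 +0.2500 +0.4167]
  T[2,:] = [+0.2000 +0.1000 +0.0000 +0.5000 +0.2000 +0.6000]
  T[3,:] = [-0.1429 +0.1429 +0.2381 +0.0000 -0.2857 +0.0476]
  T[4,:] = [-0.0952 +0.2381 +0.2381 -0.2381 +0.0000 -0.0476]
  T[5,:] = [-0.0909 +0.1364 +0.1364 -0.2727 -0.2273 +0.0000]
|λ(T)| sorted: 0.8867, 0.3978, 0.3978, 0.2965, 0.1133, 0.0249.
ρ(T) = max|λ| = 0.8867; 0.8867 < 1 ⇒ converges.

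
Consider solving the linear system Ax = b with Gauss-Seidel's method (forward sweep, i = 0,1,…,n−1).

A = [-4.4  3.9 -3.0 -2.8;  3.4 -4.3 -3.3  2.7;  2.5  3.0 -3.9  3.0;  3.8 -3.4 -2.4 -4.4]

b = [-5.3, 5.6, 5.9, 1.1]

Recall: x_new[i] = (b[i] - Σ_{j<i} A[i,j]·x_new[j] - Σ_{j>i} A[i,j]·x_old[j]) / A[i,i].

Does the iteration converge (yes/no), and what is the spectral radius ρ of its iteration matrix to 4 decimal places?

no, ρ = 1.4413

Diagonal D = diag(-4.4, -4.3, -3.9, -4.4); L, U strict lower/upper.
T_GS = -(D+L)⁻¹U: row 0 first, T[0,2] = -(-3)/(-4.4) = -0.6818; later rows by forward substitution.
  T[0,:] = [+0.0000, +0.8864, -0.6818, -0.6364]
  T[1,:] = [+0.0000, +0.7008, -1.3066, +0.1247]
  T[2,:] = [+0.0000, +1.1073, -1.4421, +0.4573]
  T[3,:] = [+0.0000, -0.3800, +1.2074, -0.8954]
|λ(T)| sorted: 1.4413, 0.5599, 0.5599, 0.0000.
spectral radius ρ = 1.4413; 1.4413 > 1 ⇒ diverges.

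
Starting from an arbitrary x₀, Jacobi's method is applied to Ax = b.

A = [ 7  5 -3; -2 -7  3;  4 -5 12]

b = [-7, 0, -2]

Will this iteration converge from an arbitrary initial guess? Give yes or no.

Let D = diag(7, -7, 12); L, U the strict triangles.
T_J = -D⁻¹(L+U): T[1,0] = -(-2)/(-7) = -0.2857; T[1,1] = 0.
  T[0,:] = [+0.0000  -0.7143  +0.4286]
  T[1,:] = [-0.2857  +0.0000  +0.4286]
  T[2,:] = [-0.3333  +0.4167  +0.0000]
|roots of det(T-λI)|: 0.5734, 0.2983, 0.2983.
ρ(T) = max|λ| = 0.5734; 0.5734 < 1, so it converges for any x₀.

yes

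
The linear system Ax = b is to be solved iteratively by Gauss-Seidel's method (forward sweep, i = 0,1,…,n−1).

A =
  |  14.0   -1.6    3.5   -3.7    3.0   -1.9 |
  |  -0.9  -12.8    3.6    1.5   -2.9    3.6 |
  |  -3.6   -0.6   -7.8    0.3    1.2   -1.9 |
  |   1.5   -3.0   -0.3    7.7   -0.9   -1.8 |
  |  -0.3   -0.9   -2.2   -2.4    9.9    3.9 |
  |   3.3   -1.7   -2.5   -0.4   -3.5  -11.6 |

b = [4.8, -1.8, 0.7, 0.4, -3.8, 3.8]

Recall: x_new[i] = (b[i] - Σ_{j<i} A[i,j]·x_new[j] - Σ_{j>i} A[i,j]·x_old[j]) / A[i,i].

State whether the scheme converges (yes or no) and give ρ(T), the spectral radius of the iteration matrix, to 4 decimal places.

yes, ρ = 0.5175

A = D + L + U where D = diag(14, -12.8, -7.8, 7.7, 9.9, -11.6).
Gauss-Seidel: T = -(D+L)⁻¹U, row 0 first, T[0,1] = -(-1.6)/(14) = +0.1143; later rows by forward substitution.
  T[0,:] = [+0.0000 +0.1143 -0.2500 +0.2643 -0.2143 +0.1357]
  T[1,:] = [+0.0000 -0.0080 +0.2988 +0.0986 -0.2115 +0.2717]
  T[2,:] = [+0.0000 -0.0521 +0.0924 -0.0911 +0.2690 -0.3271]
  T[3,:] = [+0.0000 -0.0274 +0.1687 -0.0166 +0.0867 +0.3004]
  T[4,:] = [+0.0000 -0.0155 +0.0810 -0.0073 +0.0551 -0.3650]
  T[5,:] = [+0.0000 +0.0505 -0.1651 +0.0831 -0.1076 +0.1691]
|eigenvalues of T|: 0.5175, 0.2011, 0.2011, 0.0861, 0.0090, 0.0000.
spectral radius ρ = 0.5175; 0.5175 < 1 ⇒ converges.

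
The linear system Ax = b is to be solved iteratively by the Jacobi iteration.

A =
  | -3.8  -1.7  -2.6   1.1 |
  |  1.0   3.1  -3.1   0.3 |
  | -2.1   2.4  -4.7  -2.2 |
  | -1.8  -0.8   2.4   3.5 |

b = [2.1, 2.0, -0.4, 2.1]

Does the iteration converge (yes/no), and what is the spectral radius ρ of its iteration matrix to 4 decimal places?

no, ρ = 1.3341

Write A = D+L+U with D = diag(-3.8, 3.1, -4.7, 3.5).
Jacobi: T = -D⁻¹(L+U), T[0,2] = -(-2.6)/(-3.8) = -0.6842; T[0,0] = 0.
  T[0,:] = [+0.0000 -0.4474 -0.6842 +0.2895]
  T[1,:] = [-0.3226 +0.0000 +1.0000 -0.0968]
  T[2,:] = [-0.4468 +0.5106 +0.0000 -0.4681]
  T[3,:] = [+0.5143 +0.2286 -0.6857 +0.0000]
|roots of det(T-λI)|: 1.3341, 0.9415, 0.3879, 0.0047.
ρ(T) = max|λ| = 1.3341; 1.3341 > 1 ⇒ diverges.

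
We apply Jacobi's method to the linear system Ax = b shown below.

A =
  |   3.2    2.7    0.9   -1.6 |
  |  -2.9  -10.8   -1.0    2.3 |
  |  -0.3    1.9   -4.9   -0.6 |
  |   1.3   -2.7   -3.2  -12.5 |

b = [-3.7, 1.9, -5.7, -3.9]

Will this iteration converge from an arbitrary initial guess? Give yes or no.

A = D + L + U where D = diag(3.2, -10.8, -4.9, -12.5).
Jacobi: T = -D⁻¹(L+U), T[0,3] = -(-1.6)/(3.2) = +0.5000; T[0,0] = 0.
  T[0,:] = [+0.0000  -0.8438  -0.2812  +0.5000]
  T[1,:] = [-0.2685  +0.0000  -0.0926  +0.2130]
  T[2,:] = [-0.0612  +0.3878  +0.0000  -0.1224]
  T[3,:] = [+0.1040  -0.2160  -0.2560  +0.0000]
eigenvalue magnitudes: 0.5478, 0.4639, 0.1261, 0.1261.
spectral radius ρ = 0.5478; 0.5478 < 1: convergent.

yes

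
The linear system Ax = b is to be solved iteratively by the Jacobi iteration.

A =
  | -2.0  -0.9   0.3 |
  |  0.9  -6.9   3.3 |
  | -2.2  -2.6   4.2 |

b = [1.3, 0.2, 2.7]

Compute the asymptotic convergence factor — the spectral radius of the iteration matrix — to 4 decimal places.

0.6810

Write A = D+L+U with D = diag(-2, -6.9, 4.2).
Jacobi: T = -D⁻¹(L+U), T[1,2] = -(3.3)/(-6.9) = +0.4783; T[1,1] = 0.
  T[0,:] = [+0.0000 -0.4500 +0.1500]
  T[1,:] = [+0.1304 +0.0000 +0.4783]
  T[2,:] = [+0.5238 +0.6190 +0.0000]
|roots of det(T-λI)|: 0.6810, 0.3844, 0.3844.
ρ = 0.6810; 0.6810 < 1, so it converges for any x₀.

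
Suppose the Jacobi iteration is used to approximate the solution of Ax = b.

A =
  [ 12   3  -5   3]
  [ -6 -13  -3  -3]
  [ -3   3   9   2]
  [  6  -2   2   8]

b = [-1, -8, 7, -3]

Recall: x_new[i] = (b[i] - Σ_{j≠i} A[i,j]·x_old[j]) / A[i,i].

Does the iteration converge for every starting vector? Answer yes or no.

A = D + L + U where D = diag(12, -13, 9, 8).
T_J = -D⁻¹(L+U): T[0,1] = -(3)/(12) = -0.2500; T[0,0] = 0.
  T[0,:] = [+0.0000  -0.2500  +0.4167  -0.2500]
  T[1,:] = [-0.4615  +0.0000  -0.2308  -0.2308]
  T[2,:] = [+0.3333  -0.3333  +0.0000  -0.2222]
  T[3,:] = [-0.7500  +0.2500  -0.2500  +0.0000]
|roots of det(T-λI)|: 0.8309, 0.4568, 0.4568, 0.0400.
ρ = 0.8309; 0.8309 < 1, so it converges for any x₀.

yes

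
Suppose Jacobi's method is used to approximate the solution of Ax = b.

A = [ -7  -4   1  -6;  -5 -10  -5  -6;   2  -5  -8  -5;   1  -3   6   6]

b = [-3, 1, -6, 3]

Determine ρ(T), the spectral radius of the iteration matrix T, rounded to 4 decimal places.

1.1790

A = D + L + U where D = diag(-7, -10, -8, 6).
Jacobi T = -D⁻¹(L+U): T[1,3] = -(-6)/(-10) = -0.6000; T[1,1] = 0.
  T[0,:] = [+0.0000  -0.5714  +0.1429  -0.8571]
  T[1,:] = [-0.5000  +0.0000  -0.5000  -0.6000]
  T[2,:] = [+0.2500  -0.6250  +0.0000  -0.6250]
  T[3,:] = [-0.1667  +0.5000  -1.0000  +0.0000]
moduli |λ_i(T)| = 1.1790, 0.9351, 0.2454, 0.2454.
ρ(T) = max|λ| = 1.1790; 1.1790 > 1: divergent.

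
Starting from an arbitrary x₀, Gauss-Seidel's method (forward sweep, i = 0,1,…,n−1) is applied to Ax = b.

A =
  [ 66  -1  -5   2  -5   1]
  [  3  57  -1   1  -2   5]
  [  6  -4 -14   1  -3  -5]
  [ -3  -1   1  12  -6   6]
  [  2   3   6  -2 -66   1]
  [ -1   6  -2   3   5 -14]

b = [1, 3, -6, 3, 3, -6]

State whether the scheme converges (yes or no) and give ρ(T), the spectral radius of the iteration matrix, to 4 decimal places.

Split A = D + L + U, D = diag(66, 57, -14, 12, -66, -14).
Gauss-Seidel: T = -(D+L)⁻¹U, row 0 first, T[0,3] = -(2)/(66) = -0.0303; later rows by forward substitution.
  T[0,:] = [+0.0000 +0.0152 +0.0758 -0.0303 +0.0758 -0.0152]
  T[1,:] = [+0.0000 -0.0008 +0.0136 -0.0159 +0.0311 -0.0869]
  T[2,:] = [+0.0000 +0.0067 +0.0286 +0.0630 -0.1907 -0.3388]
  T[3,:] = [+0.0000 +0.0032 +0.0177 -0.0142 +0.5374 -0.4828]
  T[4,:] = [+0.0000 +0.0009 +0.0050 +0.0045 -0.0299 -0.0054]
  T[5,:] = [+0.0000 -0.0014 +0.0019 -0.0151 +0.1396 -0.0932]
|λ(T)| sorted: 0.1620, 0.0582, 0.0296, 0.0296, 0.0012, 0.0000.
ρ = 0.1620; 0.1620 < 1, so it converges for any x₀.

yes, ρ = 0.1620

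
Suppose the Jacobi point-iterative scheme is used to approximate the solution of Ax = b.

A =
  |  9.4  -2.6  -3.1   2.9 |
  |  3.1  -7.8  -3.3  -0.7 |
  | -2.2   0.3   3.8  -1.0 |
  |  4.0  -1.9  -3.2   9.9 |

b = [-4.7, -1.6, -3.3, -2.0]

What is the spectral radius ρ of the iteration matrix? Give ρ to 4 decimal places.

Write A = D+L+U with D = diag(9.4, -7.8, 3.8, 9.9).
Jacobi T = -D⁻¹(L+U): T[3,2] = -(-3.2)/(9.9) = +0.3232; T[3,3] = 0.
  T[0,:] = [+0.0000  +0.2766  +0.3298  -0.3085]
  T[1,:] = [+0.3974  +0.0000  -0.4231  -0.0897]
  T[2,:] = [+0.5789  -0.0789  +0.0000  +0.2632]
  T[3,:] = [-0.4040  +0.1919  +0.3232  +0.0000]
|roots of det(T-λI)|: 0.8850, 0.3544, 0.3544, 0.1878.
ρ = 0.8850; 0.8850 < 1: convergent.

0.8850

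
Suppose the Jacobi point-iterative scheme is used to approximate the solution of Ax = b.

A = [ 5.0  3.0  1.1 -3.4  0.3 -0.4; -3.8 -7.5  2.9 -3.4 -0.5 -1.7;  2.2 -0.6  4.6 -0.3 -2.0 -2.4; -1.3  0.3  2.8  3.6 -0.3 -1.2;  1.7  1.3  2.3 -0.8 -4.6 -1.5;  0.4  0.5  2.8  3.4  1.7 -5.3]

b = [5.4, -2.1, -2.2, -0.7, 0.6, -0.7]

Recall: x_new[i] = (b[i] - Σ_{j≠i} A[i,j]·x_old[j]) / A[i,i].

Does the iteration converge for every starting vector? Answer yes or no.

Split A = D + L + U, D = diag(5, -7.5, 4.6, 3.6, -4.6, -5.3).
T_J = -D⁻¹(L+U): T[3,4] = -(-0.3)/(3.6) = +0.0833; T[3,3] = 0.
  T[0,:] = [+0.0000, -0.6000, -0.2200, +0.6800, -0.0600, +0.0800]
  T[1,:] = [-0.5067, +0.0000, +0.3867, -0.4533, -0.0667, -0.2267]
  T[2,:] = [-0.4783, +0.1304, +0.0000, +0.0652, +0.4348, +0.5217]
  T[3,:] = [+0.3611, -0.0833, -0.7778, +0.0000, +0.0833, +0.3333]
  T[4,:] = [+0.3696, +0.2826, +0.5000, -0.1739, +0.0000, -0.3261]
  T[5,:] = [+0.0755, +0.0943, +0.5283, +0.6415, +0.3208, +0.0000]
|roots of det(T-λI)|: 1.1685, 0.7682, 0.7682, 0.4261, 0.1594, 0.1594.
ρ = 1.1685; 1.1685 > 1, so it fails to converge.

no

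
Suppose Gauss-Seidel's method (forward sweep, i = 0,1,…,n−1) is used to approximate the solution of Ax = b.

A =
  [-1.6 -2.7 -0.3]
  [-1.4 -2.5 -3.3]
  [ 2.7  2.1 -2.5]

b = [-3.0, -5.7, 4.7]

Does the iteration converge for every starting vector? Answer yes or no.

no

Diagonal D = diag(-1.6, -2.5, -2.5); L, U strict lower/upper.
Gauss-Seidel: T = -(D+L)⁻¹U, row 0 first, T[0,2] = -(-0.3)/(-1.6) = -0.1875; later rows by forward substitution.
  T[0,:] = [+0.0000, -1.6875, -0.1875]
  T[1,:] = [+0.0000, +0.9450, -1.2150]
  T[2,:] = [+0.0000, -1.0287, -1.2231]
eigenvalue magnitudes: 1.6963, 1.4182, 0.0000.
ρ(T) = max|λ| = 1.6963; 1.6963 > 1 ⇒ diverges.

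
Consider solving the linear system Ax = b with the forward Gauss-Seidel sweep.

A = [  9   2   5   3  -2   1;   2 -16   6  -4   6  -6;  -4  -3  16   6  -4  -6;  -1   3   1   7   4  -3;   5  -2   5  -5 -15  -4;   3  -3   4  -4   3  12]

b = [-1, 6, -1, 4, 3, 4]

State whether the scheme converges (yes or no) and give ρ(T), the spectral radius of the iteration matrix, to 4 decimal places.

yes, ρ = 0.8931

Diagonal D = diag(9, -16, 16, 7, -15, 12); L, U strict lower/upper.
GS T = -(D+L)⁻¹U: row 0 first, T[0,4] = -(-2)/(9) = +0.2222; later rows by forward substitution.
  T[0,:] = [+0.0000 -0.2222 -0.5556 -0.3333 +0.2222 -0.1111]
  T[1,:] = [+0.0000 -0.0278 +0.3056 -0.2917 +0.4028 -0.3889]
  T[2,:] = [+0.0000 -0.0608 -0.0816 -0.5130 +0.3811 +0.2743]
  T[3,:] = [+0.0000 -0.0112 -0.1987 +0.1507 -0.7667 +0.5402]
  T[4,:] = [+0.0000 -0.0869 -0.1869 -0.2935 +0.4030 -0.3405]
  T[5,:] = [+0.0000 +0.0869 +0.2230 +0.3050 -0.4382 +0.1043]
eigenvalue magnitudes: 0.8931, 0.5628, 0.4011, 0.1409, 0.0419, 0.0000.
ρ = 0.8931; 0.8931 < 1 ⇒ converges.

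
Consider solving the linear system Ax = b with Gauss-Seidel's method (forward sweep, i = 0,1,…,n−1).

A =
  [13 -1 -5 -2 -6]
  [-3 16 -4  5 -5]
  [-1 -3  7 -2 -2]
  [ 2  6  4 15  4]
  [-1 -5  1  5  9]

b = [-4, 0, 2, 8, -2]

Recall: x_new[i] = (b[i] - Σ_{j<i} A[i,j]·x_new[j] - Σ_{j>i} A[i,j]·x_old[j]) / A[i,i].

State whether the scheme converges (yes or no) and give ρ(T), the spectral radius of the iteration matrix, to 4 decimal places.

yes, ρ = 0.9189

A = D + L + U where D = diag(13, 16, 7, 15, 9).
Gauss-Seidel: T = -(D+L)⁻¹U, row 0 first, T[0,4] = -(-6)/(13) = +0.4615; later rows by forward substitution.
  T[0,:] = [+0.0000  +0.0769  +0.3846  +0.1538  +0.4615]
  T[1,:] = [+0.0000  +0.0144  +0.3221  -0.2837  +0.3990]
  T[2,:] = [+0.0000  +0.0172  +0.1930  +0.1861  +0.5227]
  T[3,:] = [+0.0000  -0.0206  -0.2316  +0.0433  -0.6272]
  T[4,:] = [+0.0000  +0.0261  +0.3289  -0.1852  +0.5633]
|λ(T)| sorted: 0.9189, 0.1913, 0.0961, 0.0096, 0.0000.
ρ = 0.9189; 0.9189 < 1, so it converges for any x₀.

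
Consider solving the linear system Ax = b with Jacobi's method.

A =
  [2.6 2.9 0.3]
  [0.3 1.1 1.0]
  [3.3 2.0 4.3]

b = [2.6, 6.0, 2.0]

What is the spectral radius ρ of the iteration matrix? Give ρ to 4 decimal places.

1.2123

Diagonal D = diag(2.6, 1.1, 4.3); L, U strict lower/upper.
Jacobi: T = -D⁻¹(L+U), T[1,0] = -(0.3)/(1.1) = -0.2727; T[1,1] = 0.
  T[0,:] = [+0.0000 -1.1154 -0.1154]
  T[1,:] = [-0.2727 +0.0000 -0.9091]
  T[2,:] = [-0.7674 -0.4651 +0.0000]
|roots of det(T-λI)|: 1.2123, 0.8087, 0.8087.
ρ = 1.2123; 1.2123 > 1, so it fails to converge.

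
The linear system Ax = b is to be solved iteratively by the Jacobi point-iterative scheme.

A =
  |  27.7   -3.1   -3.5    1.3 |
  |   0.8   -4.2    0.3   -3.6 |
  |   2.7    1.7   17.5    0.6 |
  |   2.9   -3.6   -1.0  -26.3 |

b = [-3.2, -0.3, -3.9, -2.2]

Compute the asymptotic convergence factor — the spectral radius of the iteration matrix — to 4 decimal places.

Write A = D+L+U with D = diag(27.7, -4.2, 17.5, -26.3).
Jacobi: T = -D⁻¹(L+U), T[1,0] = -(0.8)/(-4.2) = +0.1905; T[1,1] = 0.
  T[0,:] = [+0.0000 +0.1119 +0.1264 -0.0469]
  T[1,:] = [+0.1905 +0.0000 +0.0714 -0.8571]
  T[2,:] = [-0.1543 -0.0971 +0.0000 -0.0343]
  T[3,:] = [+0.1103 -0.1369 -0.0380 +0.0000]
moduli |λ_i(T)| = 0.4072, 0.2910, 0.1537, 0.1537.
spectral radius ρ = 0.4072; 0.4072 < 1: convergent.

0.4072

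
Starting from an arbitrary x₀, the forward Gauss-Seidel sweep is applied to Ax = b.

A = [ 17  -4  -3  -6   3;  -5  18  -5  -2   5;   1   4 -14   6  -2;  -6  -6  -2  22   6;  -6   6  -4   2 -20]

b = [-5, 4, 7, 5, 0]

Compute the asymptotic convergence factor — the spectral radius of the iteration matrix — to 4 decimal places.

0.5944

A = D + L + U where D = diag(17, 18, -14, 22, -20).
Gauss-Seidel: T = -(D+L)⁻¹U, row 0 first, T[0,2] = -(-3)/(17) = +0.1765; later rows by forward substitution.
  T[0,:] = [+0.0000, +0.2353, +0.1765, +0.3529, -0.1765]
  T[1,:] = [+0.0000, +0.0654, +0.3268, +0.2092, -0.3268]
  T[2,:] = [+0.0000, +0.0355, +0.1060, +0.5135, -0.2488]
  T[3,:] = [+0.0000, +0.0852, +0.1469, +0.2000, -0.4326]
  T[4,:] = [+0.0000, -0.0496, +0.0386, -0.1258, -0.0386]
moduli |λ_i(T)| = 0.5944, 0.2560, 0.1227, 0.1227, 0.0000.
ρ = 0.5944; 0.5944 < 1: convergent.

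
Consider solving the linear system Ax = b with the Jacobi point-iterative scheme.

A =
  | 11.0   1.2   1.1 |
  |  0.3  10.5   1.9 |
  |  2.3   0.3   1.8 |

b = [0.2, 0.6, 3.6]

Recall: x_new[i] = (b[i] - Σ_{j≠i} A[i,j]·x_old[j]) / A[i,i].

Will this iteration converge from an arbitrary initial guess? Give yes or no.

Let D = diag(11, 10.5, 1.8); L, U the strict triangles.
Jacobi: T = -D⁻¹(L+U), T[2,0] = -(2.3)/(1.8) = -1.2778; T[2,2] = 0.
  T[0,:] = [+0.0000, -0.1091, -0.1000]
  T[1,:] = [-0.0286, +0.0000, -0.1810]
  T[2,:] = [-1.2778, -0.1667, +0.0000]
eigenvalue magnitudes: 0.4651, 0.2351, 0.2351.
ρ = 0.4651; 0.4651 < 1: convergent.

yes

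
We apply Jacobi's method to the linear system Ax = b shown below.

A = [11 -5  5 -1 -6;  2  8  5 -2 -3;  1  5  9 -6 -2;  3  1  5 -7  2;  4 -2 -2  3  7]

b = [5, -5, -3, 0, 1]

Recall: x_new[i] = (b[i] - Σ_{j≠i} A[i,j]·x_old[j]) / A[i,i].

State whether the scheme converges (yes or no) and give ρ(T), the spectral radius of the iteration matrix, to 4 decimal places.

no, ρ = 1.1667

Let D = diag(11, 8, 9, -7, 7); L, U the strict triangles.
Jacobi: T = -D⁻¹(L+U), T[1,3] = -(-2)/(8) = +0.2500; T[1,1] = 0.
  T[0,:] = [+0.0000  +0.4545  -0.4545  +0.0909  +0.5455]
  T[1,:] = [-0.2500  +0.0000  -0.6250  +0.2500  +0.3750]
  T[2,:] = [-0.1111  -0.5556  +0.0000  +0.6667  +0.2222]
  T[3,:] = [+0.4286  +0.1429  +0.7143  +0.0000  +0.2857]
  T[4,:] = [-0.5714  +0.2857  +0.2857  -0.4286  +0.0000]
|eigenvalues of T|: 1.1667, 0.7485, 0.7204, 0.7204, 0.0840.
spectral radius ρ = 1.1667; 1.1667 > 1, so it fails to converge.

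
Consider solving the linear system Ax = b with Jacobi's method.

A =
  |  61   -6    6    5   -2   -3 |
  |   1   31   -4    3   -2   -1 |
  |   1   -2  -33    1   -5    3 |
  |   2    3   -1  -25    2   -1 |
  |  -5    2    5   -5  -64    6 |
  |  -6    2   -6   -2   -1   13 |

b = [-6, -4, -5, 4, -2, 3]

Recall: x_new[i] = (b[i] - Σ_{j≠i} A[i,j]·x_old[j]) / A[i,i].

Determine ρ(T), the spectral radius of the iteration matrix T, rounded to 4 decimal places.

A = D + L + U where D = diag(61, 31, -33, -25, -64, 13).
T_J = -D⁻¹(L+U): T[4,2] = -(5)/(-64) = +0.0781; T[4,4] = 0.
  T[0,:] = [+0.0000  +0.0984  -0.0984  -0.0820  +0.0328  +0.0492]
  T[1,:] = [-0.0323  +0.0000  +0.1290  -0.0968  +0.0645  +0.0323]
  T[2,:] = [+0.0303  -0.0606  +0.0000  +0.0303  -0.1515  +0.0909]
  T[3,:] = [+0.0800  +0.1200  -0.0400  +0.0000  +0.0800  -0.0400]
  T[4,:] = [-0.0781  +0.0312  +0.0781  -0.0781  +0.0000  +0.0938]
  T[5,:] = [+0.4615  -0.1538  +0.4615  +0.1538  +0.0769  +0.0000]
eigenvalue magnitudes: 0.3077, 0.2508, 0.2508, 0.2115, 0.0348, 0.0348.
ρ(T) = max|λ| = 0.3077; 0.3077 < 1 ⇒ converges.

0.3077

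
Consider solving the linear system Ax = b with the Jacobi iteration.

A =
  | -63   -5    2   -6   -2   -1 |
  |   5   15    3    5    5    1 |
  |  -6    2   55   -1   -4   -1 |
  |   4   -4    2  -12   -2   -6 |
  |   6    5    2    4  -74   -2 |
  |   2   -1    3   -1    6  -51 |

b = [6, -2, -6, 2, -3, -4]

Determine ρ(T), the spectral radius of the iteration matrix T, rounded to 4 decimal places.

0.3435

Let D = diag(-63, 15, 55, -12, -74, -51); L, U the strict triangles.
Jacobi T = -D⁻¹(L+U): T[0,2] = -(2)/(-63) = +0.0317; T[0,0] = 0.
  T[0,:] = [+0.0000, -0.0794, +0.0317, -0.0952, -0.0317, -0.0159]
  T[1,:] = [-0.3333, +0.0000, -0.2000, -0.3333, -0.3333, -0.0667]
  T[2,:] = [+0.1091, -0.0364, +0.0000, +0.0182, +0.0727, +0.0182]
  T[3,:] = [+0.3333, -0.3333, +0.1667, +0.0000, -0.1667, -0.5000]
  T[4,:] = [+0.0811, +0.0676, +0.0270, +0.0541, +0.0000, -0.0270]
  T[5,:] = [+0.0392, -0.0196, +0.0588, -0.0196, +0.1176, +0.0000]
|roots of det(T-λI)|: 0.3435, 0.2748, 0.1427, 0.1427, 0.1290, 0.0620.
ρ = 0.3435; 0.3435 < 1: convergent.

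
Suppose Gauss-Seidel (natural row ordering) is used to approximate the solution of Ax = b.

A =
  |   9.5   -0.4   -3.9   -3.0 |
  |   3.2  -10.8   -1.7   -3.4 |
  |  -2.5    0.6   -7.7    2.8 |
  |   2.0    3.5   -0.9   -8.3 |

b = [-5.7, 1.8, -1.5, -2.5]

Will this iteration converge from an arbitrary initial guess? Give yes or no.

yes

A = D + L + U where D = diag(9.5, -10.8, -7.7, -8.3).
GS T = -(D+L)⁻¹U: row 0 first, T[0,2] = -(-3.9)/(9.5) = +0.4105; later rows by forward substitution.
  T[0,:] = [+0.0000, +0.0421, +0.4105, +0.3158]
  T[1,:] = [+0.0000, +0.0125, -0.0358, -0.2212]
  T[2,:] = [+0.0000, -0.0127, -0.1361, +0.2439]
  T[3,:] = [+0.0000, +0.0168, +0.0986, -0.0436]
moduli |λ_i(T)| = 0.2462, 0.0486, 0.0486, 0.0000.
ρ = 0.2462; 0.2462 < 1: convergent.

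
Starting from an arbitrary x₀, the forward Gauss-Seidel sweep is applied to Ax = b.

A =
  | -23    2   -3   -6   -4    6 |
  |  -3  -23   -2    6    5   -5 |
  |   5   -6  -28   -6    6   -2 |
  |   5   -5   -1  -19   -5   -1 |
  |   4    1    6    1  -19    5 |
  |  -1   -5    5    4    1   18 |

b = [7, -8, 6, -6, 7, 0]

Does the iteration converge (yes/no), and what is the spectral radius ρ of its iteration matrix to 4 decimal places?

Let D = diag(-23, -23, -28, -19, -19, 18); L, U the strict triangles.
GS T = -(D+L)⁻¹U: row 0 first, T[0,3] = -(-6)/(-23) = -0.2609; later rows by forward substitution.
  T[0,:] = [+0.0000  +0.0870  -0.1304  -0.2609  -0.1739  +0.2609]
  T[1,:] = [+0.0000  -0.0113  -0.0699  +0.2949  +0.2401  -0.2514]
  T[2,:] = [+0.0000  +0.0180  -0.0083  -0.3241  +0.1318  +0.0290]
  T[3,:] = [+0.0000  +0.0249  -0.0155  -0.1292  -0.3790  +0.0807]
  T[4,:] = [+0.0000  +0.0247  -0.0346  -0.1485  -0.0023  +0.3183]
  T[5,:] = [+0.0000  -0.0102  -0.0190  +0.1944  +0.1048  -0.0990]
|eigenvalues of T|: 0.5196, 0.2286, 0.2286, 0.0398, 0.0058, 0.0000.
ρ(T) = max|λ| = 0.5196; 0.5196 < 1: convergent.

yes, ρ = 0.5196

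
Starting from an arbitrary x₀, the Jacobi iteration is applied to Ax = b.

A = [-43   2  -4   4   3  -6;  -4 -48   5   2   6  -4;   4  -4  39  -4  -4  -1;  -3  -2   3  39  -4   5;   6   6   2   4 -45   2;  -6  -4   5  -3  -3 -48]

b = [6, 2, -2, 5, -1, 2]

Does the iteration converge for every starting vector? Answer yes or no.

A = D + L + U where D = diag(-43, -48, 39, 39, -45, -48).
Jacobi T = -D⁻¹(L+U): T[5,1] = -(-4)/(-48) = -0.0833; T[5,5] = 0.
  T[0,:] = [+0.0000 +0.0465 -0.0930 +0.0930 +0.0698 -0.1395]
  T[1,:] = [-0.0833 +0.0000 +0.1042 +0.0417 +0.1250 -0.0833]
  T[2,:] = [-0.1026 +0.1026 +0.0000 +0.1026 +0.1026 +0.0256]
  T[3,:] = [+0.0769 +0.0513 -0.0769 +0.0000 +0.1026 -0.1282]
  T[4,:] = [+0.1333 +0.1333 +0.0444 +0.0889 +0.0000 +0.0444]
  T[5,:] = [-0.1250 -0.0833 +0.1042 -0.0625 -0.0625 +0.0000]
eigenvalue magnitudes: 0.2884, 0.1882, 0.1825, 0.1247, 0.1247, 0.0449.
spectral radius ρ = 0.2884; 0.2884 < 1 ⇒ converges.

yes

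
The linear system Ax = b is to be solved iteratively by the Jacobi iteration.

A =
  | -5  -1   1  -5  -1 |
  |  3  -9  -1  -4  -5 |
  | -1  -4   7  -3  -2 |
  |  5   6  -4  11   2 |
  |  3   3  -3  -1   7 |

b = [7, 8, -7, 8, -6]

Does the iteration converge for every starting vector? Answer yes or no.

Let D = diag(-5, -9, 7, 11, 7); L, U the strict triangles.
Jacobi T = -D⁻¹(L+U): T[4,3] = -(-1)/(7) = +0.1429; T[4,4] = 0.
  T[0,:] = [+0.0000, -0.2000, +0.2000, -1.0000, -0.2000]
  T[1,:] = [+0.3333, +0.0000, -0.1111, -0.4444, -0.5556]
  T[2,:] = [+0.1429, +0.5714, +0.0000, +0.4286, +0.2857]
  T[3,:] = [-0.4545, -0.5455, +0.3636, +0.0000, -0.1818]
  T[4,:] = [-0.4286, -0.4286, +0.4286, +0.1429, +0.0000]
|λ(T)| sorted: 1.1618, 0.9640, 0.2238, 0.2238, 0.1698.
spectral radius ρ = 1.1618; 1.1618 > 1 ⇒ diverges.

no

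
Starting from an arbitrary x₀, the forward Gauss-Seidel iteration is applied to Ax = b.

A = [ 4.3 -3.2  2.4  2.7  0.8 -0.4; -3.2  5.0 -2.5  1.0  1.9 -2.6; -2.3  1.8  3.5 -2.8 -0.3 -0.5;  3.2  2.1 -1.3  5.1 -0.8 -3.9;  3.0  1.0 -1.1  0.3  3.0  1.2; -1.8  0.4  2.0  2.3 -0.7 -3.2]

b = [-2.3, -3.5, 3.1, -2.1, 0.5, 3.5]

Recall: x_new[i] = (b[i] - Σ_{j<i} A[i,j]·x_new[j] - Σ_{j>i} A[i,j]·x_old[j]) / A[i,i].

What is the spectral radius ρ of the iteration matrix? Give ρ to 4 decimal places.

Let D = diag(4.3, 5, 3.5, 5.1, 3, -3.2); L, U the strict triangles.
GS T = -(D+L)⁻¹U: row 0 first, T[0,2] = -(2.4)/(4.3) = -0.5581; later rows by forward substitution.
  T[0,:] = [+0.0000  +0.7442  -0.5581  -0.6279  -0.1860  +0.0930]
  T[1,:] = [+0.0000  +0.4763  +0.1428  -0.6019  -0.4991  +0.5795]
  T[2,:] = [+0.0000  +0.2441  -0.4402  +0.6969  +0.2201  -0.0941]
  T[3,:] = [+0.0000  -0.6008  +0.1792  +0.8194  +0.5352  +0.4437]
  T[4,:] = [+0.0000  -0.7534  +0.3312  +1.0021  +0.3796  -0.7651]
  T[5,:] = [+0.0000  -0.4736  +0.1130  +1.0833  +0.4815  +0.4476]
|λ(T)| sorted: 1.4766, 1.1557, 0.7200, 0.2622, 0.0326, 0.0000.
ρ(T) = max|λ| = 1.4766; 1.4766 > 1: divergent.

1.4766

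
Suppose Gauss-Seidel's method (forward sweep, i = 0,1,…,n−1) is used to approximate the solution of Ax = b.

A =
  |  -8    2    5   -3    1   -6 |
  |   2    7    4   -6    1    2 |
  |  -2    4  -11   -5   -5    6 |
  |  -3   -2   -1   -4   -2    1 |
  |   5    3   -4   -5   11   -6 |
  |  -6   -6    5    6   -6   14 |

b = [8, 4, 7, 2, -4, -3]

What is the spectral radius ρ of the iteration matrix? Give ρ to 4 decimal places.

Write A = D+L+U with D = diag(-8, 7, -11, -4, 11, 14).
GS T = -(D+L)⁻¹U: row 0 first, T[0,5] = -(-6)/(-8) = -0.7500; later rows by forward substitution.
  T[0,:] = [+0.0000, +0.2500, +0.6250, -0.3750, +0.1250, -0.7500]
  T[1,:] = [+0.0000, -0.0714, -0.7500, +0.9643, -0.1786, -0.0714]
  T[2,:] = [+0.0000, -0.0714, -0.3864, -0.0357, -0.5422, +0.6558]
  T[3,:] = [+0.0000, -0.1339, +0.0028, -0.1920, -0.3689, +0.6843]
  T[4,:] = [+0.0000, -0.1810, -0.2188, -0.1928, -0.3730, +1.4554]
  T[5,:] = [+0.0000, +0.0819, -0.0106, +0.2650, +0.1689, -0.2558]
eigenvalue magnitudes: 1.2402, 0.3381, 0.3381, 0.2314, 0.2314, 0.0000.
spectral radius ρ = 1.2402; 1.2402 > 1, so it fails to converge.

1.2402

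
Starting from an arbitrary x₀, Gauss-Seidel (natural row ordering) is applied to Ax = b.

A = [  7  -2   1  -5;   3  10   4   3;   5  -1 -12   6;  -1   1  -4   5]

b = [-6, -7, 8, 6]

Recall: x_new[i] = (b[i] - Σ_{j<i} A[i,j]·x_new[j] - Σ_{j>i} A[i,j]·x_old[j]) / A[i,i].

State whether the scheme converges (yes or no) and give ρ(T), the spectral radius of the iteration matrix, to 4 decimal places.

yes, ρ = 0.7623

Split A = D + L + U, D = diag(7, 10, -12, 5).
T_GS = -(D+L)⁻¹U: row 0 first, T[0,2] = -(1)/(7) = -0.1429; later rows by forward substitution.
  T[0,:] = [+0.0000, +0.2857, -0.1429, +0.7143]
  T[1,:] = [+0.0000, -0.0857, -0.3571, -0.5143]
  T[2,:] = [+0.0000, +0.1262, -0.0298, +0.8405]
  T[3,:] = [+0.0000, +0.1752, +0.0190, +0.9181]
|eigenvalues of T|: 0.7623, 0.1442, 0.1039, 0.0000.
ρ = 0.7623; 0.7623 < 1: convergent.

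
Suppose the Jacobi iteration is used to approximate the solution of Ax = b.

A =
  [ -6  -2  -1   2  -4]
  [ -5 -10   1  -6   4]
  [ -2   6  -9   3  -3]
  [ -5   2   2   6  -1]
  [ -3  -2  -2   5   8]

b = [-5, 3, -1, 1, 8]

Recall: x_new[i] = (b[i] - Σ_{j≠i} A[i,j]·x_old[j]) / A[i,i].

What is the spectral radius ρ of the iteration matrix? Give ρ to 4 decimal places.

Write A = D+L+U with D = diag(-6, -10, -9, 6, 8).
Jacobi: T = -D⁻¹(L+U), T[3,4] = -(-1)/(6) = +0.1667; T[3,3] = 0.
  T[0,:] = [+0.0000 -0.3333 -0.1667 +0.3333 -0.6667]
  T[1,:] = [-0.5000 +0.0000 +0.1000 -0.6000 +0.4000]
  T[2,:] = [-0.2222 +0.6667 +0.0000 +0.3333 -0.3333]
  T[3,:] = [+0.8333 -0.3333 -0.3333 +0.0000 +0.1667]
  T[4,:] = [+0.3750 +0.2500 +0.2500 -0.6250 +0.0000]
|λ(T)| sorted: 1.1907, 0.7834, 0.7834, 0.3939, 0.3939.
spectral radius ρ = 1.1907; 1.1907 > 1: divergent.

1.1907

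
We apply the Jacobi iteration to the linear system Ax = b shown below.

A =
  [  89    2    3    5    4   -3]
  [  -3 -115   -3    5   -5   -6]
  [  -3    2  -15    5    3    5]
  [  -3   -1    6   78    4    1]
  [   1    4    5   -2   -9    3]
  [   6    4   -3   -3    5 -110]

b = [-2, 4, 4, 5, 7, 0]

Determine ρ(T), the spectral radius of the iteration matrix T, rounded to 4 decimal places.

0.2581

Diagonal D = diag(89, -115, -15, 78, -9, -110); L, U strict lower/upper.
Jacobi: T = -D⁻¹(L+U), T[3,0] = -(-3)/(78) = +0.0385; T[3,3] = 0.
  T[0,:] = [+0.0000, -0.0225, -0.0337, -0.0562, -0.0449, +0.0337]
  T[1,:] = [-0.0261, +0.0000, -0.0261, +0.0435, -0.0435, -0.0522]
  T[2,:] = [-0.2000, +0.1333, +0.0000, +0.3333, +0.2000, +0.3333]
  T[3,:] = [+0.0385, +0.0128, -0.0769, +0.0000, -0.0513, -0.0128]
  T[4,:] = [+0.1111, +0.4444, +0.5556, -0.2222, +0.0000, +0.3333]
  T[5,:] = [+0.0545, +0.0364, -0.0273, -0.0273, +0.0455, +0.0000]
|λ(T)| sorted: 0.2581, 0.2122, 0.2122, 0.1667, 0.0539, 0.0539.
ρ(T) = max|λ| = 0.2581; 0.2581 < 1: convergent.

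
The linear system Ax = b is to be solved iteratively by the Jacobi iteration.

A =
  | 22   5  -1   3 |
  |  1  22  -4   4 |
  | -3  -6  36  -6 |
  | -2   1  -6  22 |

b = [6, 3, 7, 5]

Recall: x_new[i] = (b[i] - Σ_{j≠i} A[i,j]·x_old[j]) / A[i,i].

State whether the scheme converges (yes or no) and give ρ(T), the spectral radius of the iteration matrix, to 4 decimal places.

yes, ρ = 0.3528

Diagonal D = diag(22, 22, 36, 22); L, U strict lower/upper.
T_J = -D⁻¹(L+U): T[3,2] = -(-6)/(22) = +0.2727; T[3,3] = 0.
  T[0,:] = [+0.0000  -0.2273  +0.0455  -0.1364]
  T[1,:] = [-0.0455  +0.0000  +0.1818  -0.1818]
  T[2,:] = [+0.0833  +0.1667  +0.0000  +0.1667]
  T[3,:] = [+0.0909  -0.0455  +0.2727  +0.0000]
eigenvalue magnitudes: 0.3528, 0.1680, 0.1220, 0.0628.
spectral radius ρ = 0.3528; 0.3528 < 1 ⇒ converges.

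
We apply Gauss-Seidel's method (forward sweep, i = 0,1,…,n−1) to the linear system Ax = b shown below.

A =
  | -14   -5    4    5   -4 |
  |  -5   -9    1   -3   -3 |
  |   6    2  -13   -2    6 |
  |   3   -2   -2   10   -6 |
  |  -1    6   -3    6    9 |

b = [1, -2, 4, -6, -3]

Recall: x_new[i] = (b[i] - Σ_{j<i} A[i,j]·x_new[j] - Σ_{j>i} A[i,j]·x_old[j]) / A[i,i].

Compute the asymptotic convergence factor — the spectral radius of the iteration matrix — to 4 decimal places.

Write A = D+L+U with D = diag(-14, -9, -13, 10, 9).
T_GS = -(D+L)⁻¹U: row 0 first, T[0,4] = -(-4)/(-14) = -0.2857; later rows by forward substitution.
  T[0,:] = [+0.0000 -0.3571 +0.2857 +0.3571 -0.2857]
  T[1,:] = [+0.0000 +0.1984 -0.0476 -0.5317 -0.1746]
  T[2,:] = [+0.0000 -0.1343 +0.1245 -0.0708 +0.3028]
  T[3,:] = [+0.0000 +0.1200 -0.0703 -0.2277 +0.7114]
  T[4,:] = [+0.0000 -0.2967 +0.1519 +0.5223 -0.2886]
eigenvalue magnitudes: 0.8277, 0.5811, 0.0291, 0.0291, 0.0000.
spectral radius ρ = 0.8277; 0.8277 < 1: convergent.

0.8277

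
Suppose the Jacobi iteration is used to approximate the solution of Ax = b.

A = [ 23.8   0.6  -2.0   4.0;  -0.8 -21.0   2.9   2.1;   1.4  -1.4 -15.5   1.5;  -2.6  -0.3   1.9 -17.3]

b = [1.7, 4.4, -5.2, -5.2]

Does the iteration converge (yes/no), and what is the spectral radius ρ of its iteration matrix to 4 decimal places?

Split A = D + L + U, D = diag(23.8, -21, -15.5, -17.3).
Jacobi: T = -D⁻¹(L+U), T[1,0] = -(-0.8)/(-21) = -0.0381; T[1,1] = 0.
  T[0,:] = [+0.0000, -0.0252, +0.0840, -0.1681]
  T[1,:] = [-0.0381, +0.0000, +0.1381, +0.1000]
  T[2,:] = [+0.0903, -0.0903, +0.0000, +0.0968]
  T[3,:] = [-0.1503, -0.0173, +0.1098, +0.0000]
moduli |λ_i(T)| = 0.2340, 0.1534, 0.1102, 0.1102.
ρ(T) = max|λ| = 0.2340; 0.2340 < 1: convergent.

yes, ρ = 0.2340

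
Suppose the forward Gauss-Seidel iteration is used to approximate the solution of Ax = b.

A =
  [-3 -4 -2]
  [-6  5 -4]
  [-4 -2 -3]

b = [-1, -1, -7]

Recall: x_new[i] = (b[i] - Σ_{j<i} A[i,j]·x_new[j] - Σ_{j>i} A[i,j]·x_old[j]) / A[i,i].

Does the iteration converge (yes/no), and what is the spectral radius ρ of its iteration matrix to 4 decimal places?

no, ρ = 1.6000

A = D + L + U where D = diag(-3, 5, -3).
Gauss-Seidel: T = -(D+L)⁻¹U, row 0 first, T[0,1] = -(-4)/(-3) = -1.3333; later rows by forward substitution.
  T[0,:] = [+0.0000 -1.3333 -0.6667]
  T[1,:] = [+0.0000 -1.6000 +0.0000]
  T[2,:] = [+0.0000 +2.8444 +0.8889]
|eigenvalues of T|: 1.6000, 0.8889, 0.0000.
ρ(T) = max|λ| = 1.6000; 1.6000 > 1 ⇒ diverges.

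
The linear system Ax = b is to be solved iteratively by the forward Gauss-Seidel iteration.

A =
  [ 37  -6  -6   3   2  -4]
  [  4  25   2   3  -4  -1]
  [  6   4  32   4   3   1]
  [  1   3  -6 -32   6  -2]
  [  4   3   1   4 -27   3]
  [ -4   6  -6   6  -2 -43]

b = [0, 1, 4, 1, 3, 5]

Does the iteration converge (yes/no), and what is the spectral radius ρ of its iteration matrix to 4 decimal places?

yes, ρ = 0.1524

Split A = D + L + U, D = diag(37, 25, 32, -32, -27, -43).
Gauss-Seidel: T = -(D+L)⁻¹U, row 0 first, T[0,2] = -(-6)/(37) = +0.1622; later rows by forward substitution.
  T[0,:] = [+0.0000 +0.1622 +0.1622 -0.0811 -0.0541 +0.1081]
  T[1,:] = [+0.0000 -0.0259 -0.1059 -0.1070 +0.1686 +0.0227]
  T[2,:] = [+0.0000 -0.0272 -0.0172 -0.0964 -0.1047 -0.0544]
  T[3,:] = [+0.0000 +0.0077 -0.0016 +0.0055 +0.2213 -0.0468]
  T[4,:] = [+0.0000 +0.0213 +0.0114 -0.0267 +0.0396 +0.1207]
  T[5,:] = [+0.0000 -0.0148 -0.0282 +0.0081 +0.0722 -0.0114]
eigenvalue magnitudes: 0.1524, 0.1238, 0.0991, 0.0991, 0.0169, 0.0000.
ρ = 0.1524; 0.1524 < 1 ⇒ converges.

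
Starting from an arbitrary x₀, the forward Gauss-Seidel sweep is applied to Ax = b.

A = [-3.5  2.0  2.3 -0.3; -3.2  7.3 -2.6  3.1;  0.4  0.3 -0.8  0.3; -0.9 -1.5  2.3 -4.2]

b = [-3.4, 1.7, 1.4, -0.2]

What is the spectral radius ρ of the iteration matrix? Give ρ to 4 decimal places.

0.9361

A = D + L + U where D = diag(-3.5, 7.3, -0.8, -4.2).
T_GS = -(D+L)⁻¹U: row 0 first, T[0,2] = -(2.3)/(-3.5) = +0.6571; later rows by forward substitution.
  T[0,:] = [+0.0000, +0.5714, +0.6571, -0.0857]
  T[1,:] = [+0.0000, +0.2505, +0.6442, -0.4622]
  T[2,:] = [+0.0000, +0.3796, +0.5702, +0.1588]
  T[3,:] = [+0.0000, -0.0040, -0.0587, +0.2704]
|roots of det(T-λI)|: 0.9361, 0.2307, 0.0757, 0.0000.
ρ = 0.9361; 0.9361 < 1: convergent.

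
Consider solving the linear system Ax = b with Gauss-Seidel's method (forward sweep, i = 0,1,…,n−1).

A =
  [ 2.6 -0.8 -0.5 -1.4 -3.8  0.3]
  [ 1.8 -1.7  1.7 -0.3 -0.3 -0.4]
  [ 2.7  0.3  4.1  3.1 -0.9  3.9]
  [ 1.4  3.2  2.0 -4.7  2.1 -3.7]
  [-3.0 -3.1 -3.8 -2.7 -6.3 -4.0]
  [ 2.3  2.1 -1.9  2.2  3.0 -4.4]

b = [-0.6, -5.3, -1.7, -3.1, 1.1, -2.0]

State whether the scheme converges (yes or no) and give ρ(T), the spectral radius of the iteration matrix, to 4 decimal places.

Write A = D+L+U with D = diag(2.6, -1.7, 4.1, -4.7, -6.3, -4.4).
GS T = -(D+L)⁻¹U: row 0 first, T[0,2] = -(-0.5)/(2.6) = +0.1923; later rows by forward substitution.
  T[0,:] = [+0.0000, +0.3077, +0.1923, +0.5385, +1.4615, -0.1154]
  T[1,:] = [+0.0000, +0.3258, +1.2036, +0.3937, +1.3710, -0.3575]
  T[2,:] = [+0.0000, -0.2265, -0.2147, -1.1395, -0.8433, -0.8491]
  T[3,:] = [+0.0000, +0.2171, +0.7854, -0.0565, +1.4568, -1.4263]
  T[4,:] = [+0.0000, -0.2633, -0.8909, +0.2614, -1.4863, +0.7193]
  T[5,:] = [+0.0000, +0.3432, +0.5529, +1.1114, +1.4975, -0.0870]
|roots of det(T-λI)|: 1.4169, 1.1210, 1.1210, 0.1527, 0.1269, 0.0000.
spectral radius ρ = 1.4169; 1.4169 > 1: divergent.

no, ρ = 1.4169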